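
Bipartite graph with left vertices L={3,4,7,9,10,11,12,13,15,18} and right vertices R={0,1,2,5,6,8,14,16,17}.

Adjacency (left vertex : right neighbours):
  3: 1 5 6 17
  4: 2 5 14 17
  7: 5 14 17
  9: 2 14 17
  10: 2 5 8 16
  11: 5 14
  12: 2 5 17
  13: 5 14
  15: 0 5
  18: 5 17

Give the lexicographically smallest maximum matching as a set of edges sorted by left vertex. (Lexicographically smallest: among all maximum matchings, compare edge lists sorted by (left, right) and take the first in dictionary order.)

|M| = 7 (so the lex-smallest maximum matching has 7 edges)
process left vertices in ascending order; for each, take the smallest-labelled available neighbour that still permits 7 edges overall, or leave it unmatched if none does
lex-smallest matching: {3-1, 4-2, 7-5, 9-14, 10-8, 12-17, 15-0}

Lex-smallest maximum matching: {(3,1), (4,2), (7,5), (9,14), (10,8), (12,17), (15,0)}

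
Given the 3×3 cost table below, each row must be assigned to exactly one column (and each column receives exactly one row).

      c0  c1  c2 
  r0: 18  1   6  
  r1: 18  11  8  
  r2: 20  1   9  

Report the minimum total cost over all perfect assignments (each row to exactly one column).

optimal assignment: row0→col2 (cost 6), row1→col0 (cost 18), row2→col1 (cost 1)
total = 6 + 18 + 1 = 25

Minimum assignment cost: 25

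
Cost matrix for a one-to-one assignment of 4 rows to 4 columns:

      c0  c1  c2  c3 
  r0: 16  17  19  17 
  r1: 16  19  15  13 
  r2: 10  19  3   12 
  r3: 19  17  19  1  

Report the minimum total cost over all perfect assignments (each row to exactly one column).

Minimum assignment cost: 37

optimal assignment: row0→col1 (cost 17), row1→col0 (cost 16), row2→col2 (cost 3), row3→col3 (cost 1)
total = 17 + 16 + 3 + 1 = 37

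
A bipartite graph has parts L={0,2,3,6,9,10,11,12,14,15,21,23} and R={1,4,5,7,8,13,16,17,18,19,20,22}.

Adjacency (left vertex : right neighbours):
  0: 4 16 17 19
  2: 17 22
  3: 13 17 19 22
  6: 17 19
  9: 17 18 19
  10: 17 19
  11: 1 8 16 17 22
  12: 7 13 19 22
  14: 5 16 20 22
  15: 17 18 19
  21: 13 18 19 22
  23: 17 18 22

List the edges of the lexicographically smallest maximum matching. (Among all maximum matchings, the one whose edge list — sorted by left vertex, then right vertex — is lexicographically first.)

|M| = 9 (so the lex-smallest maximum matching has 9 edges)
process left vertices in ascending order; for each, take the smallest-labelled available neighbour that still permits 9 edges overall, or leave it unmatched if none does
lex-smallest matching: {0-4, 2-17, 3-13, 6-19, 9-18, 11-1, 12-7, 14-5, 21-22}

Lex-smallest maximum matching: {(0,4), (2,17), (3,13), (6,19), (9,18), (11,1), (12,7), (14,5), (21,22)}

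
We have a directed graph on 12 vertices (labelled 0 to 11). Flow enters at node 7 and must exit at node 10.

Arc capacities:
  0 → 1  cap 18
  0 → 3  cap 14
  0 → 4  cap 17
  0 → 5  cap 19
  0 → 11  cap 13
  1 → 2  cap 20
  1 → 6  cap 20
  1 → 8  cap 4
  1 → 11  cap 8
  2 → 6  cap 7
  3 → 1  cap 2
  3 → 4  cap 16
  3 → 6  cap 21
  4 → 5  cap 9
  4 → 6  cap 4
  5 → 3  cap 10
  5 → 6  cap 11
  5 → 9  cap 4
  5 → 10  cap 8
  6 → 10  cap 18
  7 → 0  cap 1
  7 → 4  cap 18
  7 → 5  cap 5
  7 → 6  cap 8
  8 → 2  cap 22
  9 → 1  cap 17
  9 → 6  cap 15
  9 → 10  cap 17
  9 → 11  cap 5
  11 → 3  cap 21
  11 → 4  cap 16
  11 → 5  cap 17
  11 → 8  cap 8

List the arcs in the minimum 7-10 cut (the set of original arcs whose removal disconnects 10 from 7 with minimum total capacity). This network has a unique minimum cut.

augment #1: 7→5→10 push 5
augment #2: 7→6→10 push 8
augment #3: 7→0→5→10 push 1
augment #4: 7→4→5→10 push 2
augment #5: 7→4→6→10 push 4
augment #6: 7→4→5→6→10 push 6
augment #7: 7→4→5→9→10 push 1
max flow = 27; residual-reachable set from 7 gives S-side
cut edges (S→T): {(4,5), (4,6), (7,0), (7,5), (7,6)} total cap 27

Min-cut arcs: {(4,5), (4,6), (7,0), (7,5), (7,6)} (total capacity 27)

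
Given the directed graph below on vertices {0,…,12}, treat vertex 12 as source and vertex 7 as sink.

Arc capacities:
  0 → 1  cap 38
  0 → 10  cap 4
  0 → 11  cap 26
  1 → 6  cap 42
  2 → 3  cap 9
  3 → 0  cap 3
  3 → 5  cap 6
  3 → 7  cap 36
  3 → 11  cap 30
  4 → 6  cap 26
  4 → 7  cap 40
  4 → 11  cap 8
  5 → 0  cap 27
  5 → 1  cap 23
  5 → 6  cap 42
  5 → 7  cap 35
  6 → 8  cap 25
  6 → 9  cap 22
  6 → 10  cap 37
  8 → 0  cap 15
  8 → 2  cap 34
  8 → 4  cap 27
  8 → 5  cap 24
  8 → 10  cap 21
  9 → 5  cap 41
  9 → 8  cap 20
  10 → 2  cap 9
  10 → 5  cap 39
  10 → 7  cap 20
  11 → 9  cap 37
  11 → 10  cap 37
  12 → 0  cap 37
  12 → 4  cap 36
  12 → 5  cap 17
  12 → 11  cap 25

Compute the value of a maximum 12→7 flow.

augment #1: 12→4→7 bottleneck 36, total now 36
augment #2: 12→5→7 bottleneck 17, total now 53
augment #3: 12→0→10→7 bottleneck 4, total now 57
augment #4: 12→11→10→7 bottleneck 16, total now 73
augment #5: 12→11→9→5→7 bottleneck 9, total now 82
augment #6: 12→0→11→9→5→7 bottleneck 9, total now 91
augment #7: 12→0→1→6→8→4→7 bottleneck 4, total now 95
augment #8: 12→0→11→10→2→3→7 bottleneck 9, total now 104

Maximum flow value: 104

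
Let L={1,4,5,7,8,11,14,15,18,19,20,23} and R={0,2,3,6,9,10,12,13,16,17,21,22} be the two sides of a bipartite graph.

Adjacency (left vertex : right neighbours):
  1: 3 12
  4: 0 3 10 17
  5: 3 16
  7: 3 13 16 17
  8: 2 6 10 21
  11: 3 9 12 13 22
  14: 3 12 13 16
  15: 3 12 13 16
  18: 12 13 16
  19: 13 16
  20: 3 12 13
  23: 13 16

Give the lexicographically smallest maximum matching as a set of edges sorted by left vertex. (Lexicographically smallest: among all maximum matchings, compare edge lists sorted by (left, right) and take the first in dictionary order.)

|M| = 8 (so the lex-smallest maximum matching has 8 edges)
process left vertices in ascending order; for each, take the smallest-labelled available neighbour that still permits 8 edges overall, or leave it unmatched if none does
lex-smallest matching: {1-3, 4-0, 5-16, 7-17, 8-2, 11-9, 14-12, 15-13}

Lex-smallest maximum matching: {(1,3), (4,0), (5,16), (7,17), (8,2), (11,9), (14,12), (15,13)}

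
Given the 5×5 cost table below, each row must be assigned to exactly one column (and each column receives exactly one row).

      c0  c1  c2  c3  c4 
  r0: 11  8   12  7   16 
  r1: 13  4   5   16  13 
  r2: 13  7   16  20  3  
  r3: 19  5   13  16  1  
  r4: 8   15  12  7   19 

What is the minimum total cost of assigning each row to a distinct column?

Minimum assignment cost: 28

one of 2 optimal assignments: row0→col3 (cost 7), row1→col2 (cost 5), row2→col1 (cost 7), row3→col4 (cost 1), row4→col0 (cost 8)
total = 7 + 5 + 7 + 1 + 8 = 28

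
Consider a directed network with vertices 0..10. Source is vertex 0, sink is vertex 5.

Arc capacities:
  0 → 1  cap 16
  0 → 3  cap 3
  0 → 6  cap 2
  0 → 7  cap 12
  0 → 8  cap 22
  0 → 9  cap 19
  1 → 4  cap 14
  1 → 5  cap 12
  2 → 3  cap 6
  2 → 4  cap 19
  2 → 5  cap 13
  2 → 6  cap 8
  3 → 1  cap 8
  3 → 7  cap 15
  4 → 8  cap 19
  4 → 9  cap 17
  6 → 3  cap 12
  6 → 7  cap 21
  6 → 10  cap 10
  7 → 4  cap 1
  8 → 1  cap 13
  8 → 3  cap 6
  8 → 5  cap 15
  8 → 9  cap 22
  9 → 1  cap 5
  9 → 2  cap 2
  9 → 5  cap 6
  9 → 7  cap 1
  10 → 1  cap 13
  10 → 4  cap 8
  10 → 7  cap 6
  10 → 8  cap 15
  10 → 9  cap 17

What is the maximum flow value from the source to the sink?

Maximum flow value: 35

augment #1: 0→1→5 bottleneck 12, total now 12
augment #2: 0→8→5 bottleneck 15, total now 27
augment #3: 0→9→5 bottleneck 6, total now 33
augment #4: 0→9→2→5 bottleneck 2, total now 35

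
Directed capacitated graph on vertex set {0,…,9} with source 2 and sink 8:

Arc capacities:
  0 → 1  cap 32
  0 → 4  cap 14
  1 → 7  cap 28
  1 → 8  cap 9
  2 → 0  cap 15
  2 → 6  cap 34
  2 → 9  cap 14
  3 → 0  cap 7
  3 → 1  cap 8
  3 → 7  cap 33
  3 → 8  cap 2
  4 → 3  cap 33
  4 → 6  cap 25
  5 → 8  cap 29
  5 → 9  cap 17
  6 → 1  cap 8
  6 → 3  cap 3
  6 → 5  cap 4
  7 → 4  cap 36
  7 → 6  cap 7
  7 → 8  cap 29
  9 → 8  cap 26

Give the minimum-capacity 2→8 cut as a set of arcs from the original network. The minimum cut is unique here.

augment #1: 2→9→8 push 14
augment #2: 2→0→1→8 push 9
augment #3: 2→6→3→8 push 2
augment #4: 2→6→5→8 push 4
augment #5: 2→0→1→7→8 push 6
augment #6: 2→6→1→7→8 push 8
augment #7: 2→6→3→7→8 push 1
max flow = 44; residual-reachable set from 2 gives S-side
cut edges (S→T): {(2,0), (2,9), (6,1), (6,3), (6,5)} total cap 44

Min-cut arcs: {(2,0), (2,9), (6,1), (6,3), (6,5)} (total capacity 44)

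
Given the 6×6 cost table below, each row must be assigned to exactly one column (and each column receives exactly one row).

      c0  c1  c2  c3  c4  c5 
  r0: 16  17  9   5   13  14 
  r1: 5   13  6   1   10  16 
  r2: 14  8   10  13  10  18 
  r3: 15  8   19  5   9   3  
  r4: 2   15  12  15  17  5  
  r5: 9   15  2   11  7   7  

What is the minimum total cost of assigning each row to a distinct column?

optimal assignment: row0→col4 (cost 13), row1→col3 (cost 1), row2→col1 (cost 8), row3→col5 (cost 3), row4→col0 (cost 2), row5→col2 (cost 2)
total = 13 + 1 + 8 + 3 + 2 + 2 = 29

Minimum assignment cost: 29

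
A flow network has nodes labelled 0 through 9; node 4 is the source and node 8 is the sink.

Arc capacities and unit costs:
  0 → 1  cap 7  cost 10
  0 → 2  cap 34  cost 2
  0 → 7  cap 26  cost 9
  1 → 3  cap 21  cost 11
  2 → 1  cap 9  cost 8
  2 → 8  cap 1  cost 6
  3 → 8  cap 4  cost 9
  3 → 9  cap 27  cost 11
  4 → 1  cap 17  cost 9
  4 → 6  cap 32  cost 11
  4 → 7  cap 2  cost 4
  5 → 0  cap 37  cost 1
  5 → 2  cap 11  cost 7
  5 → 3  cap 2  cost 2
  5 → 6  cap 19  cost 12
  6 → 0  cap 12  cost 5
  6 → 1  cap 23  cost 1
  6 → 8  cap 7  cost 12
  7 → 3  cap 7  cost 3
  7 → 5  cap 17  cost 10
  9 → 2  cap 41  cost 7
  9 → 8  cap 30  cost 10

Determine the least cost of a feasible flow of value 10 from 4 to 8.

shortest-cost path #1: 4→7→3→8 push 2 @ unit cost 16 (adds 32)
shortest-cost path #2: 4→6→8 push 7 @ unit cost 23 (adds 161)
shortest-cost path #3: 4→6→0→2→8 push 1 @ unit cost 24 (adds 24)
total cost = 217

Minimum cost for 10 units: 217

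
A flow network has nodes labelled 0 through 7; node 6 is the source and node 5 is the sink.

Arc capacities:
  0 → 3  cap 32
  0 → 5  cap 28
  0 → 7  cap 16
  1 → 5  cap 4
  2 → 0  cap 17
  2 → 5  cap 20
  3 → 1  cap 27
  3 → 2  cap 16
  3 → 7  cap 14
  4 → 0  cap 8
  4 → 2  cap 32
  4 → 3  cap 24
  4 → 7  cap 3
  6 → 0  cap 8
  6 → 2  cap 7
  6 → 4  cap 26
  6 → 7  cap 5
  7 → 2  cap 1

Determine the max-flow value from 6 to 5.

Maximum flow value: 42

augment #1: 6→0→5 bottleneck 8, total now 8
augment #2: 6→2→5 bottleneck 7, total now 15
augment #3: 6→4→0→5 bottleneck 8, total now 23
augment #4: 6→4→2→5 bottleneck 13, total now 36
augment #5: 6→4→2→0→5 bottleneck 5, total now 41
augment #6: 6→7→2→0→5 bottleneck 1, total now 42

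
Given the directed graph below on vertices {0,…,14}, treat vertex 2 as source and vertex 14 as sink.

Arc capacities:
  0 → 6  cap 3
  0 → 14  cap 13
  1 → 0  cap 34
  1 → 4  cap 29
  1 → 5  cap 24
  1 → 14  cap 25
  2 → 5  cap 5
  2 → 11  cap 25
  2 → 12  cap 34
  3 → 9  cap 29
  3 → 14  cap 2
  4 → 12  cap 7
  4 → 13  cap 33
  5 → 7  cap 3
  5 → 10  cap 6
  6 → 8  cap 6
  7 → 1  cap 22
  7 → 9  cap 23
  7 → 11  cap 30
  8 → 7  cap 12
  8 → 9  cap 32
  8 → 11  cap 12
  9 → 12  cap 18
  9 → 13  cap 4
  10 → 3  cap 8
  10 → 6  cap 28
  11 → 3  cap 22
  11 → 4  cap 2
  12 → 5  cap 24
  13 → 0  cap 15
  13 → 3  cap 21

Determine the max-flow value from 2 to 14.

augment #1: 2→11→3→14 bottleneck 2, total now 2
augment #2: 2→5→7→1→14 bottleneck 3, total now 5
augment #3: 2→11→4→13→0→14 bottleneck 2, total now 7
augment #4: 2→11→3→9→13→0→14 bottleneck 4, total now 11
augment #5: 2→5→10→6→8→7→1→14 bottleneck 2, total now 13
augment #6: 2→12→5→10→6→8→7→1→14 bottleneck 4, total now 17

Maximum flow value: 17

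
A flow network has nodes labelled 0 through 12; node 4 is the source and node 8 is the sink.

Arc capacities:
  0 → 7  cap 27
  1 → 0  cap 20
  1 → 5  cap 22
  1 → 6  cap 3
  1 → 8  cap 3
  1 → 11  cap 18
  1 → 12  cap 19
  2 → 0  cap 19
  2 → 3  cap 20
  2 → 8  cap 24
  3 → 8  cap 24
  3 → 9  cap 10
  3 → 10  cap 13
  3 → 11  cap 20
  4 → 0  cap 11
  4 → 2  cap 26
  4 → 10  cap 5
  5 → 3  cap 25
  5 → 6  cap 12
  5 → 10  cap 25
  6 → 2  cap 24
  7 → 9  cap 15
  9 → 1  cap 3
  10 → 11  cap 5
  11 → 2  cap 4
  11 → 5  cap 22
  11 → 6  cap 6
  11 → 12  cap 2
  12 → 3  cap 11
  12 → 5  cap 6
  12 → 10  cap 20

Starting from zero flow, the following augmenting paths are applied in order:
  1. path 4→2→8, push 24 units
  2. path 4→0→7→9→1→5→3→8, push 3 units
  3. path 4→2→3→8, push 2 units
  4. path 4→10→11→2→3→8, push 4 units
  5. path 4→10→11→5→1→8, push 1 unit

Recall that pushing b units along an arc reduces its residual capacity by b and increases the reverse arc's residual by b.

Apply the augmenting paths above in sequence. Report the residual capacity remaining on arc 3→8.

Residual capacity of (3,8): 15

after path 1 (4→2→8, push 24): res(3,8)=24
after path 2 (4→0→7→9→1→5→3→8, push 3): res(3,8)=21
after path 3 (4→2→3→8, push 2): res(3,8)=19
after path 4 (4→10→11→2→3→8, push 4): res(3,8)=15
after path 5 (4→10→11→5→1→8, push 1): res(3,8)=15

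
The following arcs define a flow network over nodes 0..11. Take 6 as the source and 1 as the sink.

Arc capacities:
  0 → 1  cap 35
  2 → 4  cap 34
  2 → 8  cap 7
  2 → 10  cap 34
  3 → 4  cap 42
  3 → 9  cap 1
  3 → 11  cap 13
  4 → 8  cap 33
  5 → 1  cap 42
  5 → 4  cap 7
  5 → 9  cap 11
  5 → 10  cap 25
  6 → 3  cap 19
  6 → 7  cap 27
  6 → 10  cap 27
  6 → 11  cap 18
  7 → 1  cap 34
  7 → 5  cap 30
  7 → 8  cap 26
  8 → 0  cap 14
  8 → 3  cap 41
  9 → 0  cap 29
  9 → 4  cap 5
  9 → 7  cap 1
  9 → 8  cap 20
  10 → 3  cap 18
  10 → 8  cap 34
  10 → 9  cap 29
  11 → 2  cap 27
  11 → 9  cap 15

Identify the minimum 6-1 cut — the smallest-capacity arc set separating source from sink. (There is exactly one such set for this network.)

Min-cut arcs: {(0,1), (6,7), (9,7)} (total capacity 63)

augment #1: 6→7→1 push 27
augment #2: 6→3→9→0→1 push 1
augment #3: 6→10→8→0→1 push 14
augment #4: 6→10→9→0→1 push 13
augment #5: 6→11→9→0→1 push 7
augment #6: 6→11→9→7→1 push 1
max flow = 63; residual-reachable set from 6 gives S-side
cut edges (S→T): {(0,1), (6,7), (9,7)} total cap 63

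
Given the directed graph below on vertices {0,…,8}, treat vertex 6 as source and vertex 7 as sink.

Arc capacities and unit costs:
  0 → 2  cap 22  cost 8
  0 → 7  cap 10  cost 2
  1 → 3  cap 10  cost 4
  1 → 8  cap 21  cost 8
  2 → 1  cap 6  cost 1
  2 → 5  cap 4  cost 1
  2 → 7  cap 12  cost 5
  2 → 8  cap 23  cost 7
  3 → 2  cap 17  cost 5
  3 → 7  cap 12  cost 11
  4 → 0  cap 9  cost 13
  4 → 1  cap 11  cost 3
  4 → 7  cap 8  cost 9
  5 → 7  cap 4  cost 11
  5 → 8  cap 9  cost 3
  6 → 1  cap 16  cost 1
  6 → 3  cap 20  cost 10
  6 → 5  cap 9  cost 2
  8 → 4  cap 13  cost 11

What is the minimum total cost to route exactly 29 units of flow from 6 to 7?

Minimum cost for 29 units: 519

shortest-cost path #1: 6→5→7 push 4 @ unit cost 13 (adds 52)
shortest-cost path #2: 6→1→3→2→7 push 10 @ unit cost 15 (adds 150)
shortest-cost path #3: 6→3→2→7 push 2 @ unit cost 20 (adds 40)
shortest-cost path #4: 6→3→7 push 12 @ unit cost 21 (adds 252)
shortest-cost path #5: 6→5→8→4→7 push 1 @ unit cost 25 (adds 25)
total cost = 519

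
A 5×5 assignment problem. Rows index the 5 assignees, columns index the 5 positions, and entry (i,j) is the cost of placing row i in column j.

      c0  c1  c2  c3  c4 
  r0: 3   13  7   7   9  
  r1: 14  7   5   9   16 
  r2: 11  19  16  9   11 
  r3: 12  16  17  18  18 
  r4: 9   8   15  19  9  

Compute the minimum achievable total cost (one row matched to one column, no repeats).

Minimum assignment cost: 42

optimal assignment: row0→col0 (cost 3), row1→col2 (cost 5), row2→col3 (cost 9), row3→col1 (cost 16), row4→col4 (cost 9)
total = 3 + 5 + 9 + 16 + 9 = 42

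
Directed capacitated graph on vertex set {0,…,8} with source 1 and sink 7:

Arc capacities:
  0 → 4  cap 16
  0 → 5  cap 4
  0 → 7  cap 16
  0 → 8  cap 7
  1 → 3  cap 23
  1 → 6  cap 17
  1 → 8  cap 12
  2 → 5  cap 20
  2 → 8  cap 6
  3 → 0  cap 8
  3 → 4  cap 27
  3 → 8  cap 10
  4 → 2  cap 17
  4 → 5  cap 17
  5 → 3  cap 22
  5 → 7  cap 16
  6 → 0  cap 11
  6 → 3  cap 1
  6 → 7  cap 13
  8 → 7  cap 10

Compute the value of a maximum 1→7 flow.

Maximum flow value: 50

augment #1: 1→6→7 bottleneck 13, total now 13
augment #2: 1→8→7 bottleneck 10, total now 23
augment #3: 1→3→0→7 bottleneck 8, total now 31
augment #4: 1→6→0→7 bottleneck 4, total now 35
augment #5: 1→3→4→5→7 bottleneck 15, total now 50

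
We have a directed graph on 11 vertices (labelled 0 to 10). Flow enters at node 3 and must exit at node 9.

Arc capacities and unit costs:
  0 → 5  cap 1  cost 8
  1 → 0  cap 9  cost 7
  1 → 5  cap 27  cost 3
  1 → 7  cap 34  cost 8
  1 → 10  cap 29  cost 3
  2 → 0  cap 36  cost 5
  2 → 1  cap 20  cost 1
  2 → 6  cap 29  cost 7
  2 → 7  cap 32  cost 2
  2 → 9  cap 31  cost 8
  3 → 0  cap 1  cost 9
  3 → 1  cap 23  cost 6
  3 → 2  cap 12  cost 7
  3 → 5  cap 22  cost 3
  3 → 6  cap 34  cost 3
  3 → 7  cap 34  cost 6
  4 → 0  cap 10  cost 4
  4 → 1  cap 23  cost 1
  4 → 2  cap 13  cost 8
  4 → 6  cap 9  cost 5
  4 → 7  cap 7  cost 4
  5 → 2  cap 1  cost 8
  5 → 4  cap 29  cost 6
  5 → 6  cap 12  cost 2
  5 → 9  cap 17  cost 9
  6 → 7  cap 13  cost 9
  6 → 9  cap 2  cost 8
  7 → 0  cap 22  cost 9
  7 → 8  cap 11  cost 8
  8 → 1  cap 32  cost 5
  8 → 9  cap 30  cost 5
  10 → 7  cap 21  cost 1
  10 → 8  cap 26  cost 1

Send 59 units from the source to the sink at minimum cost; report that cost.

shortest-cost path #1: 3→6→9 push 2 @ unit cost 11 (adds 22)
shortest-cost path #2: 3→5→9 push 17 @ unit cost 12 (adds 204)
shortest-cost path #3: 3→2→9 push 12 @ unit cost 15 (adds 180)
shortest-cost path #4: 3→1→10→8→9 push 23 @ unit cost 15 (adds 345)
shortest-cost path #5: 3→7→8→9 push 5 @ unit cost 19 (adds 95)
total cost = 846

Minimum cost for 59 units: 846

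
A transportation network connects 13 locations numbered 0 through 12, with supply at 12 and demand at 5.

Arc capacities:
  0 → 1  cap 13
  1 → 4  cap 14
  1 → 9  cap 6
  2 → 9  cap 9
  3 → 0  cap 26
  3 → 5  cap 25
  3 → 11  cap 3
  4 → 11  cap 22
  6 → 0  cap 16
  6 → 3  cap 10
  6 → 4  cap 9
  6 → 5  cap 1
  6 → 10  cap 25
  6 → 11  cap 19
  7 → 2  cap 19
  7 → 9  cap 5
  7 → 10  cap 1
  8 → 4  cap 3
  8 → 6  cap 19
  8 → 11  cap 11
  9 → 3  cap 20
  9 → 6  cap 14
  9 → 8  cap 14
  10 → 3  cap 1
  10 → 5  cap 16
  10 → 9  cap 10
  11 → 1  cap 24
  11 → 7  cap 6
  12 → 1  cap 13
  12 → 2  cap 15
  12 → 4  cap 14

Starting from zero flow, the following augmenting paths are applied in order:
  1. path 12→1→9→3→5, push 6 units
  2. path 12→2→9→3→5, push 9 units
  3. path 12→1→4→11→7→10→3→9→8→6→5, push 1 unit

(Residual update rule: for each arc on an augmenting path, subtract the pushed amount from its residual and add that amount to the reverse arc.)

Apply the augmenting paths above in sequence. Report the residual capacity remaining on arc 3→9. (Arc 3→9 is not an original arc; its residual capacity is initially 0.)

after path 1 (12→1→9→3→5, push 6): res(3,9)=6
after path 2 (12→2→9→3→5, push 9): res(3,9)=15
after path 3 (12→1→4→11→7→10→3→9→8→6→5, push 1): res(3,9)=14

Residual capacity of (3,9): 14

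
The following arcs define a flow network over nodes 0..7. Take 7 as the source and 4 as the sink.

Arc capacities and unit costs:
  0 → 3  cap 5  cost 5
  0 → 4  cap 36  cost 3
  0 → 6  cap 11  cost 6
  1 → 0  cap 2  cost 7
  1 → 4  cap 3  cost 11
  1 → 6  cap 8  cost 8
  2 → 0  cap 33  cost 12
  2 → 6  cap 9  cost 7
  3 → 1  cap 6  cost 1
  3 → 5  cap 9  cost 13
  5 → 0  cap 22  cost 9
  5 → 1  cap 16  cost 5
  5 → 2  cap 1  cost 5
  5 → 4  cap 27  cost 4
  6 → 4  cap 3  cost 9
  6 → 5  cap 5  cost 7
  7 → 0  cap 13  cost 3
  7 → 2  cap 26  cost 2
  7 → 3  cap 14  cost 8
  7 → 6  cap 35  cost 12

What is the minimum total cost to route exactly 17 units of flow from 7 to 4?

Minimum cost for 17 units: 146

shortest-cost path #1: 7→0→4 push 13 @ unit cost 6 (adds 78)
shortest-cost path #2: 7→2→0→4 push 4 @ unit cost 17 (adds 68)
total cost = 146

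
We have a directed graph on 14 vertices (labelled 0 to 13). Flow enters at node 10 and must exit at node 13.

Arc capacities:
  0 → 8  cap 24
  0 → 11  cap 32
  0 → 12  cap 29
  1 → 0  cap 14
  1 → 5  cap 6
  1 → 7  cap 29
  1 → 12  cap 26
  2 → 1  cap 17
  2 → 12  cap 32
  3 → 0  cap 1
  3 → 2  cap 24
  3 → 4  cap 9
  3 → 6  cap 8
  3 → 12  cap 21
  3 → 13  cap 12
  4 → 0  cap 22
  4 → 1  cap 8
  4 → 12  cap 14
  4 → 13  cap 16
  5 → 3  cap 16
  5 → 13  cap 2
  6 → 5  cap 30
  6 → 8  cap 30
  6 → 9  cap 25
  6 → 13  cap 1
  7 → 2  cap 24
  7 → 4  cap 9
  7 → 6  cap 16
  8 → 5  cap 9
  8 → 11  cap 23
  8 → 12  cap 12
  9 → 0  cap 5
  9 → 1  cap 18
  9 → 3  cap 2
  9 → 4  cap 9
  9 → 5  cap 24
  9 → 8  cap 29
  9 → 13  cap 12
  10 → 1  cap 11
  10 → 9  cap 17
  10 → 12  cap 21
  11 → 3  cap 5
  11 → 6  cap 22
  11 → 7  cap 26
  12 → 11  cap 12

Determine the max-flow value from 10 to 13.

augment #1: 10→9→13 bottleneck 12, total now 12
augment #2: 10→1→5→13 bottleneck 2, total now 14
augment #3: 10→9→3→13 bottleneck 2, total now 16
augment #4: 10→9→4→13 bottleneck 3, total now 19
augment #5: 10→1→5→3→13 bottleneck 4, total now 23
augment #6: 10→1→7→4→13 bottleneck 5, total now 28
augment #7: 10→12→11→3→13 bottleneck 5, total now 33
augment #8: 10→12→11→6→13 bottleneck 1, total now 34
augment #9: 10→12→11→7→4→13 bottleneck 4, total now 38
augment #10: 10→12→11→6→5→3→13 bottleneck 1, total now 39
augment #11: 10→12→11→6→9→4→13 bottleneck 1, total now 40

Maximum flow value: 40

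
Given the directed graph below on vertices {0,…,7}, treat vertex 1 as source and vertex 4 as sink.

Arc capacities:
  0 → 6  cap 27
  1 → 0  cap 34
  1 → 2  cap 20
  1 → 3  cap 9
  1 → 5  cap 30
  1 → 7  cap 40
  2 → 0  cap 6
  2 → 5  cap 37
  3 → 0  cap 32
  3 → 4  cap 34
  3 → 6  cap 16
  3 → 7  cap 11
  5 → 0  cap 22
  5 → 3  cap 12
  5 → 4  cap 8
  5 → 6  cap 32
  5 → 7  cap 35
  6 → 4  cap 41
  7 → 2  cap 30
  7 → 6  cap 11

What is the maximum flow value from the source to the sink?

augment #1: 1→3→4 bottleneck 9, total now 9
augment #2: 1→5→4 bottleneck 8, total now 17
augment #3: 1→0→6→4 bottleneck 27, total now 44
augment #4: 1→5→3→4 bottleneck 12, total now 56
augment #5: 1→5→6→4 bottleneck 10, total now 66
augment #6: 1→7→6→4 bottleneck 4, total now 70

Maximum flow value: 70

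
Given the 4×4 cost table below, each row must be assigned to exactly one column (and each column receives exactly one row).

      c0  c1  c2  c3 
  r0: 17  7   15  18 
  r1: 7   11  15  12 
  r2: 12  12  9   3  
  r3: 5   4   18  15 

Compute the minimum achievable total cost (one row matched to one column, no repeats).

optimal assignment: row0→col2 (cost 15), row1→col0 (cost 7), row2→col3 (cost 3), row3→col1 (cost 4)
total = 15 + 7 + 3 + 4 = 29

Minimum assignment cost: 29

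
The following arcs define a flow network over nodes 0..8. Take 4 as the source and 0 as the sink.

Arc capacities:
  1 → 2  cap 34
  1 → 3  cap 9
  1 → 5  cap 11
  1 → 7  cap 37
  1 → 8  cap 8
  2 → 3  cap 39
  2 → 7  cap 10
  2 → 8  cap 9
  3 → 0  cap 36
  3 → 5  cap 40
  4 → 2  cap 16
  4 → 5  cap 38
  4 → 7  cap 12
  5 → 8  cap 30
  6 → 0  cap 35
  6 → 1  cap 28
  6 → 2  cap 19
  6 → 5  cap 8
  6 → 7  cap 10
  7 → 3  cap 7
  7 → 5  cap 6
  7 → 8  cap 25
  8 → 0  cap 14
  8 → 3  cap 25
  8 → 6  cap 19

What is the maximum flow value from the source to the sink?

augment #1: 4→2→3→0 bottleneck 16, total now 16
augment #2: 4→5→8→0 bottleneck 14, total now 30
augment #3: 4→7→3→0 bottleneck 7, total now 37
augment #4: 4→5→8→3→0 bottleneck 13, total now 50
augment #5: 4→5→8→6→0 bottleneck 3, total now 53
augment #6: 4→7→8→6→0 bottleneck 5, total now 58

Maximum flow value: 58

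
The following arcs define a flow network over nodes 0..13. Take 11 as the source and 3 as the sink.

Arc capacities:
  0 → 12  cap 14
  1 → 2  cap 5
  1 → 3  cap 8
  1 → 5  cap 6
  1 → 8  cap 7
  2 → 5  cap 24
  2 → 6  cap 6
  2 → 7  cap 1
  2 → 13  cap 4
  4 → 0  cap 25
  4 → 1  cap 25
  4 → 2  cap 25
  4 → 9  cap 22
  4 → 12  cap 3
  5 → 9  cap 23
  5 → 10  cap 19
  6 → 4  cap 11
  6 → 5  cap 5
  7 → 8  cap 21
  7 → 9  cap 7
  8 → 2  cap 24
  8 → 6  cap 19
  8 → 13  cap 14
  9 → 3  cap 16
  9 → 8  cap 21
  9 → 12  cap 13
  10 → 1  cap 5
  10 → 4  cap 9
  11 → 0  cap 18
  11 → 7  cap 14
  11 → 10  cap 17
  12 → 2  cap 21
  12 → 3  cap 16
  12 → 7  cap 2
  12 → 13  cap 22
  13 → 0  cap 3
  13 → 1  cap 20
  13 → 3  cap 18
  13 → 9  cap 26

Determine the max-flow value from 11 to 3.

augment #1: 11→0→12→3 bottleneck 14, total now 14
augment #2: 11→7→9→3 bottleneck 7, total now 21
augment #3: 11→10→1→3 bottleneck 5, total now 26
augment #4: 11→7→8→13→3 bottleneck 7, total now 33
augment #5: 11→10→4→1→3 bottleneck 3, total now 36
augment #6: 11→10→4→9→3 bottleneck 6, total now 42

Maximum flow value: 42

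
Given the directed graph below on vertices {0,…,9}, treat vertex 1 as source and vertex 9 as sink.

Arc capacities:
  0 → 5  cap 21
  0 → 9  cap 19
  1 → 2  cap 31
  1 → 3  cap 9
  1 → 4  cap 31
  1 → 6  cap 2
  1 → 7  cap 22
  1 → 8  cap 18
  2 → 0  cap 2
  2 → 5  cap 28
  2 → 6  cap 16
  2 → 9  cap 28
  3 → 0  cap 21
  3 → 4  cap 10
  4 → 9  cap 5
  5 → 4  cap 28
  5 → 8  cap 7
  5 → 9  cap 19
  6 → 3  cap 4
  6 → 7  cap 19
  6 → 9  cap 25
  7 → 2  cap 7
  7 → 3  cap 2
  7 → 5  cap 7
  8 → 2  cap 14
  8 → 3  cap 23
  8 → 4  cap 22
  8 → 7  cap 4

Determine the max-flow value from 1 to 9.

Maximum flow value: 81

augment #1: 1→2→9 bottleneck 28, total now 28
augment #2: 1→4→9 bottleneck 5, total now 33
augment #3: 1→6→9 bottleneck 2, total now 35
augment #4: 1→2→0→9 bottleneck 2, total now 37
augment #5: 1→2→5→9 bottleneck 1, total now 38
augment #6: 1→3→0→9 bottleneck 9, total now 47
augment #7: 1→7→5→9 bottleneck 7, total now 54
augment #8: 1→7→2→5→9 bottleneck 7, total now 61
augment #9: 1→7→3→0→9 bottleneck 2, total now 63
augment #10: 1→8→2→5→9 bottleneck 4, total now 67
augment #11: 1→8→2→6→9 bottleneck 10, total now 77
augment #12: 1→8→3→0→9 bottleneck 4, total now 81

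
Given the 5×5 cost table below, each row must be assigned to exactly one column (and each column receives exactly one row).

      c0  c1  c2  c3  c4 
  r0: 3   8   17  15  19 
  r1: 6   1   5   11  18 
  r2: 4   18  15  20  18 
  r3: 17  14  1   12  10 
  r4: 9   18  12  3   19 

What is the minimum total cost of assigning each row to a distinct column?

optimal assignment: row0→col0 (cost 3), row1→col1 (cost 1), row2→col4 (cost 18), row3→col2 (cost 1), row4→col3 (cost 3)
total = 3 + 1 + 18 + 1 + 3 = 26

Minimum assignment cost: 26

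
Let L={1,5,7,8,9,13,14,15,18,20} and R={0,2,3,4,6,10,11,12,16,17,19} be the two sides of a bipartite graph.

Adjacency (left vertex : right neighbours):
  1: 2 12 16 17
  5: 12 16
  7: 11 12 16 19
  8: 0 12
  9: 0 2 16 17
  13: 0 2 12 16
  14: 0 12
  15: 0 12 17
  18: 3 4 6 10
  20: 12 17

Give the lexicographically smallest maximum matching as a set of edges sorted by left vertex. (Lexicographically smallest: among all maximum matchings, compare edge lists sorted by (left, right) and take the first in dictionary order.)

Lex-smallest maximum matching: {(1,2), (5,12), (7,11), (8,0), (9,16), (15,17), (18,3)}

|M| = 7 (so the lex-smallest maximum matching has 7 edges)
process left vertices in ascending order; for each, take the smallest-labelled available neighbour that still permits 7 edges overall, or leave it unmatched if none does
lex-smallest matching: {1-2, 5-12, 7-11, 8-0, 9-16, 15-17, 18-3}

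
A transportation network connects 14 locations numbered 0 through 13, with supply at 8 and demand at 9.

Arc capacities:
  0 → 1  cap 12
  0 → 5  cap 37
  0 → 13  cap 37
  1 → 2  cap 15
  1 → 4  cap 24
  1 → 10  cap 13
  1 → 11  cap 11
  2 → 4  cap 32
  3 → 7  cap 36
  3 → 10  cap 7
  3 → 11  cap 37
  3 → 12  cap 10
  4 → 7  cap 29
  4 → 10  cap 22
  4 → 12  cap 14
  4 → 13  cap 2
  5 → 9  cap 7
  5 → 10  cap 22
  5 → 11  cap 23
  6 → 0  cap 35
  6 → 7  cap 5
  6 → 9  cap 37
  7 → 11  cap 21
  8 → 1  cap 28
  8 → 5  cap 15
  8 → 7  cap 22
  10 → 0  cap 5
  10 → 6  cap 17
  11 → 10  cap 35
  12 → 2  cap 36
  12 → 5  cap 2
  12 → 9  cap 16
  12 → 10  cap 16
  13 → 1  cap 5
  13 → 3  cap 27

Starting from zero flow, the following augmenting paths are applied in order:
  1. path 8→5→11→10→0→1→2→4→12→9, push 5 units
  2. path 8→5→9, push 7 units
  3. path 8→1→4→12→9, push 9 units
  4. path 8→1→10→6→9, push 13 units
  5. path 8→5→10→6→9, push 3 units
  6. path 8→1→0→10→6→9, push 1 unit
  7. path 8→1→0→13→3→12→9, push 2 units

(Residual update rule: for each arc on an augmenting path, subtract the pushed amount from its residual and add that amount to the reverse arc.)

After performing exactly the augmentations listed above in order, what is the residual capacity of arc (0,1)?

after path 1 (8→5→11→10→0→1→2→4→12→9, push 5): res(0,1)=7
after path 2 (8→5→9, push 7): res(0,1)=7
after path 3 (8→1→4→12→9, push 9): res(0,1)=7
after path 4 (8→1→10→6→9, push 13): res(0,1)=7
after path 5 (8→5→10→6→9, push 3): res(0,1)=7
after path 6 (8→1→0→10→6→9, push 1): res(0,1)=8
after path 7 (8→1→0→13→3→12→9, push 2): res(0,1)=10

Residual capacity of (0,1): 10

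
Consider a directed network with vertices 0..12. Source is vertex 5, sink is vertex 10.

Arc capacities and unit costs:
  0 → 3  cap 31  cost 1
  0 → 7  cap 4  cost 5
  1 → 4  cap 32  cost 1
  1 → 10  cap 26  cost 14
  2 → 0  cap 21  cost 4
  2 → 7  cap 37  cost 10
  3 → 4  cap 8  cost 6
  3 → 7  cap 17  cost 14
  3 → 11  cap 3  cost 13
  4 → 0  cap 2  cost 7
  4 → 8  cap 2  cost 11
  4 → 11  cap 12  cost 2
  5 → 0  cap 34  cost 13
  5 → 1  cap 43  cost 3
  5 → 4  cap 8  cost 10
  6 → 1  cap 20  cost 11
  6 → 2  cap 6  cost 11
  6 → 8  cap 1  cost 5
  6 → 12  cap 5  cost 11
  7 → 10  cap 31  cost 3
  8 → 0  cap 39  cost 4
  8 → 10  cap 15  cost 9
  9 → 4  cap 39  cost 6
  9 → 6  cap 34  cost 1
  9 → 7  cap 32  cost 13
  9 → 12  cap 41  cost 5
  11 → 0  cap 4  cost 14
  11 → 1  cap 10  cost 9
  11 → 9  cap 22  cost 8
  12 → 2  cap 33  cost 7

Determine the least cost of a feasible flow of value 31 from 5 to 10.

Minimum cost for 31 units: 546

shortest-cost path #1: 5→1→10 push 26 @ unit cost 17 (adds 442)
shortest-cost path #2: 5→1→4→0→7→10 push 2 @ unit cost 19 (adds 38)
shortest-cost path #3: 5→0→7→10 push 2 @ unit cost 21 (adds 42)
shortest-cost path #4: 5→1→4→8→10 push 1 @ unit cost 24 (adds 24)
total cost = 546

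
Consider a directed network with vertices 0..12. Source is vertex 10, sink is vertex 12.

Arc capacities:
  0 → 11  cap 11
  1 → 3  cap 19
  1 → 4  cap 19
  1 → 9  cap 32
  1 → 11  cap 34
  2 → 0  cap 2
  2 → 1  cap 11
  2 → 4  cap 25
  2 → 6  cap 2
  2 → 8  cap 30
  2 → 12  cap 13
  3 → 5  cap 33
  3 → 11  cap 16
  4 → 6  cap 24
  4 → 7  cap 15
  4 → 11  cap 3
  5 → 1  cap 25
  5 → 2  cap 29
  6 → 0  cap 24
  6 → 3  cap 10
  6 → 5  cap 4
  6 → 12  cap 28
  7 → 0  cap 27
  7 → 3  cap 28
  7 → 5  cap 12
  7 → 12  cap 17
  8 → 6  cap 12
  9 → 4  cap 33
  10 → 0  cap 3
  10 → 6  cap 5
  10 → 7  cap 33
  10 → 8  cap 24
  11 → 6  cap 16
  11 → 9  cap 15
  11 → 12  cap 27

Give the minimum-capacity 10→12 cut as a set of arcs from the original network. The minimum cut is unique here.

Min-cut arcs: {(8,6), (10,0), (10,6), (10,7)} (total capacity 53)

augment #1: 10→6→12 push 5
augment #2: 10→7→12 push 17
augment #3: 10→0→11→12 push 3
augment #4: 10→8→6→12 push 12
augment #5: 10→7→0→11→12 push 8
augment #6: 10→7→3→11→12 push 8
max flow = 53; residual-reachable set from 10 gives S-side
cut edges (S→T): {(8,6), (10,0), (10,6), (10,7)} total cap 53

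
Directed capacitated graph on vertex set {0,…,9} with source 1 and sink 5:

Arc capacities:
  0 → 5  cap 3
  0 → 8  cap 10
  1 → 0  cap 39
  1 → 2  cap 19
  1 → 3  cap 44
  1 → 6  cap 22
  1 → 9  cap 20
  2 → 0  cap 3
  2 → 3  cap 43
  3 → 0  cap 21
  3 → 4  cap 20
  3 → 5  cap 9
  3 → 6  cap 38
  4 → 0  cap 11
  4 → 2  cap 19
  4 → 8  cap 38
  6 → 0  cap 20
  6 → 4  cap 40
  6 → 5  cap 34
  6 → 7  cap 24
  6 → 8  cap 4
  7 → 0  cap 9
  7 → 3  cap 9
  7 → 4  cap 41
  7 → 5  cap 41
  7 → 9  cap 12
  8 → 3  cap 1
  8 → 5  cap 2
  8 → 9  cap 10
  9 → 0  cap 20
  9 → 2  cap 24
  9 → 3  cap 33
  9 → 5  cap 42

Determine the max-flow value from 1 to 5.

augment #1: 1→0→5 bottleneck 3, total now 3
augment #2: 1→3→5 bottleneck 9, total now 12
augment #3: 1→6→5 bottleneck 22, total now 34
augment #4: 1→9→5 bottleneck 20, total now 54
augment #5: 1→0→8→5 bottleneck 2, total now 56
augment #6: 1→3→6→5 bottleneck 12, total now 68
augment #7: 1→0→8→9→5 bottleneck 8, total now 76
augment #8: 1→3→6→7→5 bottleneck 23, total now 99
augment #9: 1→2→3→6→7→5 bottleneck 1, total now 100
augment #10: 1→2→3→4→8→9→5 bottleneck 2, total now 102

Maximum flow value: 102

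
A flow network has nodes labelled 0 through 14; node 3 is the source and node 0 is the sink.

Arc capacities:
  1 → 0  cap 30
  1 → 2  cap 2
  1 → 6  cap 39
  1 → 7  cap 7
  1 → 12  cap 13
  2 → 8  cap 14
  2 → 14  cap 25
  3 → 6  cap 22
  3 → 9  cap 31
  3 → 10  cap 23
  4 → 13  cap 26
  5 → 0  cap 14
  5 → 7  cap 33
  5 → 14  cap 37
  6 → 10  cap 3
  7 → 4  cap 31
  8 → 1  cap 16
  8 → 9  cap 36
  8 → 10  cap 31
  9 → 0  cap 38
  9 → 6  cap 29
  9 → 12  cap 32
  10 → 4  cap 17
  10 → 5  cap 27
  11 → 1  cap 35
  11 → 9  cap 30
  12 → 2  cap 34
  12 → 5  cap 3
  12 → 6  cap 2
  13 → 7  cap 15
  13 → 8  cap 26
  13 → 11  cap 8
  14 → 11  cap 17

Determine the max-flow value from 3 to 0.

augment #1: 3→9→0 bottleneck 31, total now 31
augment #2: 3→10→5→0 bottleneck 14, total now 45
augment #3: 3→10→4→13→8→1→0 bottleneck 9, total now 54
augment #4: 3→6→10→4→13→8→1→0 bottleneck 3, total now 57

Maximum flow value: 57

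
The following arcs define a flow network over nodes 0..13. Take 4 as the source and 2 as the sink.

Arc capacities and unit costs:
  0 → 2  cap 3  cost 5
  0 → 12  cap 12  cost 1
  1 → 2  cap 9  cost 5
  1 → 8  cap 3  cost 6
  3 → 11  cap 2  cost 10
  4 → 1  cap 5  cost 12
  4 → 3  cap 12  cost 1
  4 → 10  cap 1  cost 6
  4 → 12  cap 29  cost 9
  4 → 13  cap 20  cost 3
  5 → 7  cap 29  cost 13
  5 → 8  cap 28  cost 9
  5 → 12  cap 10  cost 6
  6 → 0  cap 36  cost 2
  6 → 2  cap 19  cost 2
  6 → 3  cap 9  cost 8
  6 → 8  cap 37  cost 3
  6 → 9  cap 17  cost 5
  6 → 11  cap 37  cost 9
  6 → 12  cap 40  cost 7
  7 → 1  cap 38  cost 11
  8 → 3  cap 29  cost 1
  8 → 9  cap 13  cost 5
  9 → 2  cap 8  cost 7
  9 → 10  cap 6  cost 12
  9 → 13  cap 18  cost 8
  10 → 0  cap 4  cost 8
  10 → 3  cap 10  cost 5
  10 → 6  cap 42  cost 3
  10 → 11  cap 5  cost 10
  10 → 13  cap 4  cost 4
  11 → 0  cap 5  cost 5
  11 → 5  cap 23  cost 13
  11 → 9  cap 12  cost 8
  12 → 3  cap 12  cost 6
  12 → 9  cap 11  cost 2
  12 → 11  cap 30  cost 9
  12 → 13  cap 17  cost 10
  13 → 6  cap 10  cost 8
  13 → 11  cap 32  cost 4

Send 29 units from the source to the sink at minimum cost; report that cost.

Minimum cost for 29 units: 477

shortest-cost path #1: 4→10→6→2 push 1 @ unit cost 11 (adds 11)
shortest-cost path #2: 4→13→6→2 push 10 @ unit cost 13 (adds 130)
shortest-cost path #3: 4→1→2 push 5 @ unit cost 17 (adds 85)
shortest-cost path #4: 4→13→11→0→2 push 3 @ unit cost 17 (adds 51)
shortest-cost path #5: 4→12→9→2 push 8 @ unit cost 18 (adds 144)
shortest-cost path #6: 4→12→9→10→6→2 push 2 @ unit cost 28 (adds 56)
total cost = 477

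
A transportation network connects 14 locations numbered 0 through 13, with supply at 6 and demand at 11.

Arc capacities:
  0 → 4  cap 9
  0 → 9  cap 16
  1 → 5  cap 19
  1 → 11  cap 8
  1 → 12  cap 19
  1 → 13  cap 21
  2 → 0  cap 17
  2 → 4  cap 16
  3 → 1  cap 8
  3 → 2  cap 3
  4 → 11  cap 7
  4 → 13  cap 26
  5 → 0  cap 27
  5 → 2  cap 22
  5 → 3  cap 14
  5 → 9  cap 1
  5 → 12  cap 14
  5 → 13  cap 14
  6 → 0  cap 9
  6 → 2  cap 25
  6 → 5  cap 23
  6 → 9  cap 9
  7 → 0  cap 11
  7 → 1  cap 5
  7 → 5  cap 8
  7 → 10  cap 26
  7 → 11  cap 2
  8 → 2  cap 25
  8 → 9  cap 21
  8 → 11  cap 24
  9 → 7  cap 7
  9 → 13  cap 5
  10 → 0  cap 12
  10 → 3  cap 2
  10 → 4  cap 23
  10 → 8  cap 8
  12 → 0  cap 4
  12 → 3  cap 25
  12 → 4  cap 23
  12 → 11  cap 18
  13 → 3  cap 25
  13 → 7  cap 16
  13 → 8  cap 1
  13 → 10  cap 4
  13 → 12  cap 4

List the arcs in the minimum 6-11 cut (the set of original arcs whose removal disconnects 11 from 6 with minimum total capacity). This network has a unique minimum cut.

Min-cut arcs: {(1,11), (4,11), (7,11), (10,8), (12,11), (13,8)} (total capacity 44)

augment #1: 6→0→4→11 push 7
augment #2: 6→5→12→11 push 14
augment #3: 6→9→7→11 push 2
augment #4: 6→5→3→1→11 push 8
augment #5: 6→5→13→8→11 push 1
augment #6: 6→9→13→12→11 push 4
augment #7: 6→9→7→10→8→11 push 3
augment #8: 6→0→4→13→10→8→11 push 2
augment #9: 6→2→4→13→10→8→11 push 2
augment #10: 6→2→0→9→7→10→8→11 push 1
max flow = 44; residual-reachable set from 6 gives S-side
cut edges (S→T): {(1,11), (4,11), (7,11), (10,8), (12,11), (13,8)} total cap 44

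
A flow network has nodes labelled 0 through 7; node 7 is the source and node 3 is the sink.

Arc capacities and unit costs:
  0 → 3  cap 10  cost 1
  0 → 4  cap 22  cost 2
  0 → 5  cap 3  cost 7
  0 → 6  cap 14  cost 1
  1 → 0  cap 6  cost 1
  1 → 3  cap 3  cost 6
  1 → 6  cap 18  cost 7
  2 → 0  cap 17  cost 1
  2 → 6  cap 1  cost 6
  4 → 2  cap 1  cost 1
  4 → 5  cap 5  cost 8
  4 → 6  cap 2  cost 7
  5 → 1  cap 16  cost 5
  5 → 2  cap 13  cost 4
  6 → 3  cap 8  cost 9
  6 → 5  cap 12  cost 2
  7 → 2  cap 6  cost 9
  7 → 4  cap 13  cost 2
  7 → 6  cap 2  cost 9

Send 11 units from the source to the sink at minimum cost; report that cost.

shortest-cost path #1: 7→4→2→0→3 push 1 @ unit cost 5 (adds 5)
shortest-cost path #2: 7→2→0→3 push 6 @ unit cost 11 (adds 66)
shortest-cost path #3: 7→4→5→2→0→3 push 3 @ unit cost 16 (adds 48)
shortest-cost path #4: 7→6→3 push 1 @ unit cost 18 (adds 18)
total cost = 137

Minimum cost for 11 units: 137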